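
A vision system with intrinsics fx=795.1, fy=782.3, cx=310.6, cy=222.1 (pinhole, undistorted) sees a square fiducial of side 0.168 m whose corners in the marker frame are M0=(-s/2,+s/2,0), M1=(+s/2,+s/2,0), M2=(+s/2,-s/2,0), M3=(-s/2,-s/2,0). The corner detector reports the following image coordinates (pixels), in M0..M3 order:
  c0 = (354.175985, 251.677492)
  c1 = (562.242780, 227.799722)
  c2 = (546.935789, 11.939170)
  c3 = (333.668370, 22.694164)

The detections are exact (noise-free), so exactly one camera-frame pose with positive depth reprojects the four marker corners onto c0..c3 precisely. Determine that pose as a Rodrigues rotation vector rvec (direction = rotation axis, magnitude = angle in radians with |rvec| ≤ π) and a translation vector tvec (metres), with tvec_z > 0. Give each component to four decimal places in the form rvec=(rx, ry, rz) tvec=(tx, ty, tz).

rvec=(0.0588, -0.2185, -0.0985) tvec=(0.1058, -0.0702, 0.5924)

Intrinsics K: fx=795.1, fy=782.3, cx=310.6, cy=222.1
Marker side s = 0.168 m; corners in marker frame (Z=0):
  M0 = (-0.0840, +0.0840, 0)
  M1 = (+0.0840, +0.0840, 0)
  M2 = (+0.0840, -0.0840, 0)
  M3 = (-0.0840, -0.0840, 0)
Detected image corners:
  c0 = (354.175985, 251.677492) px
  c1 = (562.242780, 227.799722) px
  c2 = (546.935789, 11.939170) px
  c3 = (333.668370, 22.694164) px
Planar DLT: solve 8×8 A·h = b for H (H[2,2]=1):
  H  [+1415.66104 +158.38080 +452.53066]
  H  [-57.15409 +1337.70879 +129.35228]
  H  [+0.36024 +0.11632 +1.00000]
B = K⁻¹H; ‖b₁‖=1.687991, ‖b₂‖=1.687991; λ = 2/(‖b₁‖+‖b₂‖) = 0.592420, sign → tz>0 ⇒ λ=+0.592420
r₁ = λ·B[:,0] = (+0.97142,-0.10387,+0.21342); r₂ = λ·B[:,1] = (+0.09109,+0.99346,+0.06891)
r₃ = r₁×r₂ = (-0.21918,-0.04750,+0.97453); SVD([r₁ r₂ r₃]) → R = UVᵀ:
  R  [+0.97142 +0.09109 -0.21918]
  R  [-0.10387 +0.99346 -0.04750]
  R  [+0.21342 +0.06891 +0.97453]
t = (+0.10575, -0.07024, +0.59242) m
tr R = 2.939408; θ = arccos((tr R − 1)/2) = 0.246781 rad = 14.139°
axis k = ((R−Rᵀ)₃₂, (R−Rᵀ)₁₃, (R−Rᵀ)₂₁) / (2 sinθ) = (+0.238276, -0.885431, -0.399044)
rvec = θ·k = (+0.058802, -0.218507, -0.098476)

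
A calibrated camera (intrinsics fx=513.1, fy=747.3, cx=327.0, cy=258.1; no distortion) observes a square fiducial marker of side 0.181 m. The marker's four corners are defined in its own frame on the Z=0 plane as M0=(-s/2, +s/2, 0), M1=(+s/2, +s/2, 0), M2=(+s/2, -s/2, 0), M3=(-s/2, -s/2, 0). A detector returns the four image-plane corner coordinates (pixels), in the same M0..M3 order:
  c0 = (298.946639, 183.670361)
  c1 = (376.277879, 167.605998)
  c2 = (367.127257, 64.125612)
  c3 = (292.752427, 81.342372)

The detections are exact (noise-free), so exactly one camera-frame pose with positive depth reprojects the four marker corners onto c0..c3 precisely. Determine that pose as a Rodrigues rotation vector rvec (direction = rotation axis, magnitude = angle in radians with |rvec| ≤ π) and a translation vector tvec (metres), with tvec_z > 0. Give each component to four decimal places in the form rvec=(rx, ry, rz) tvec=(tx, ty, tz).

rvec=(-0.2448, 0.1308, -0.1140) tvec=(0.0150, -0.2180, 1.2084)

Intrinsics K: fx=513.1, fy=747.3, cx=327.0, cy=258.1
Marker side s = 0.181 m; corners in marker frame (Z=0):
  M0 = (-0.0905, +0.0905, 0)
  M1 = (+0.0905, +0.0905, 0)
  M2 = (+0.0905, -0.0905, 0)
  M3 = (-0.0905, -0.0905, 0)
Detected image corners:
  c0 = (298.946639, 183.670361) px
  c1 = (376.277879, 167.605998) px
  c2 = (367.127257, 64.125612) px
  c3 = (292.752427, 81.342372) px
Planar DLT: solve 8×8 A·h = b for H (H[2,2]=1):
  H  [+387.17108 -26.34278 +333.37809]
  H  [-103.81075 +542.95753 +123.29985]
  H  [-0.09514 -0.20571 +1.00000]
B = K⁻¹H; ‖b₁‖=0.827560, ‖b₂‖=0.827560; λ = 2/(‖b₁‖+‖b₂‖) = 1.208372, sign → tz>0 ⇒ λ=+1.208372
r₁ = λ·B[:,0] = (+0.98507,-0.12816,-0.11496); r₂ = λ·B[:,1] = (+0.09638,+0.96381,-0.24858)
r₃ = r₁×r₂ = (+0.14266,+0.23378,+0.96177); SVD([r₁ r₂ r₃]) → R = UVᵀ:
  R  [+0.98507 +0.09638 +0.14266]
  R  [-0.12816 +0.96381 +0.23378]
  R  [-0.11496 -0.24858 +0.96177]
t = (+0.01502, -0.21797, +1.20837) m
tr R = 2.910640; θ = arccos((tr R − 1)/2) = 0.300055 rad = 17.192°
axis k = ((R−Rᵀ)₃₂, (R−Rᵀ)₁₃, (R−Rᵀ)₂₁) / (2 sinθ) = (-0.815974, +0.435792, -0.379830)
rvec = θ·k = (-0.244837, +0.130762, -0.113970)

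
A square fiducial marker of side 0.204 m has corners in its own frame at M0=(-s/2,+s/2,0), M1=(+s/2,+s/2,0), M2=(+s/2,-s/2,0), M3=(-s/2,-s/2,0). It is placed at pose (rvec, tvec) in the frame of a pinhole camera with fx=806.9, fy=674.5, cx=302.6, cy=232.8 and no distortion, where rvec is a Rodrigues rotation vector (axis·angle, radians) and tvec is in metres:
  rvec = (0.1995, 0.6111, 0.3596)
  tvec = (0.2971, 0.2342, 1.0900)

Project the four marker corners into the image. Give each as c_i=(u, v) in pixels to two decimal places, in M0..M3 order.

c0=(434.78, 398.79) c1=(565.35, 465.26) c2=(624.68, 353.21) c3=(481.58, 293.98)

Intrinsics K: fx=806.9, fy=674.5, cx=302.6, cy=232.8
Marker side s = 0.204 m; corners in marker frame (Z=0):
  M0 = (-0.1020, +0.1020, 0)
  M1 = (+0.1020, +0.1020, 0)
  M2 = (+0.1020, -0.1020, 0)
  M3 = (-0.1020, -0.1020, 0)
rvec = (0.1995, 0.6111, 0.3596), |rvec| = θ = 0.73658 rad = 42.203°
Rodrigues: sinθ=0.67176, 1−cosθ=0.25923; R = I + sinθ·[k]× + (1−cosθ)·[k]×²:
    [+0.75978 -0.26970 +0.59160]
    [+0.38620 +0.91920 -0.07695]
    [-0.52304 +0.28694 +0.80255]
t = (0.2971, 0.2342, 1.0900) m
M0: Pc = R·M0+t = (+0.19209, +0.28857, +1.17262); u = 806.9·(+0.19209)/1.17262 + 302.6 = 434.7822, v = 674.5·(+0.28857)/1.17262 + 232.8 = 398.7853
M1: Pc = R·M1+t = (+0.34709, +0.36735, +1.06592); u = 806.9·(+0.34709)/1.06592 + 302.6 = 565.3460, v = 674.5·(+0.36735)/1.06592 + 232.8 = 465.2554
M2: Pc = R·M2+t = (+0.40211, +0.17983, +1.00738); u = 806.9·(+0.40211)/1.00738 + 302.6 = 624.6832, v = 674.5·(+0.17983)/1.00738 + 232.8 = 353.2096
M3: Pc = R·M3+t = (+0.24711, +0.10105, +1.11408); u = 806.9·(+0.24711)/1.11408 + 302.6 = 481.5764, v = 674.5·(+0.10105)/1.11408 + 232.8 = 293.9782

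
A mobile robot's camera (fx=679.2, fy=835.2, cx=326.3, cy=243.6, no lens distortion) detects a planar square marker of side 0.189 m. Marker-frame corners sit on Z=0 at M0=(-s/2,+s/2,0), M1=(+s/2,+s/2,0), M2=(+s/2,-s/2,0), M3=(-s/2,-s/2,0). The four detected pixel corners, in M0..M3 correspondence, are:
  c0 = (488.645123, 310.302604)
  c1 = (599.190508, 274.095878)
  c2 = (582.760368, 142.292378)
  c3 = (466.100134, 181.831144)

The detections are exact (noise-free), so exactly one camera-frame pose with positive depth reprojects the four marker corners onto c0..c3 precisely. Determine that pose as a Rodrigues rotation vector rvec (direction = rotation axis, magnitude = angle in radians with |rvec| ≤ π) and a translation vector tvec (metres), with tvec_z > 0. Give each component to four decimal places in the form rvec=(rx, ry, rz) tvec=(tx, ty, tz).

Intrinsics K: fx=679.2, fy=835.2, cx=326.3, cy=243.6
Marker side s = 0.189 m; corners in marker frame (Z=0):
  M0 = (-0.0945, +0.0945, 0)
  M1 = (+0.0945, +0.0945, 0)
  M2 = (+0.0945, -0.0945, 0)
  M3 = (-0.0945, -0.0945, 0)
Detected image corners:
  c0 = (488.645123, 310.302604) px
  c1 = (599.190508, 274.095878) px
  c2 = (582.760368, 142.292378) px
  c3 = (466.100134, 181.831144) px
Planar DLT: solve 8×8 A·h = b for H (H[2,2]=1):
  H  [+573.86855 +259.90611 +534.17532]
  H  [-211.51714 +755.15394 +229.02418]
  H  [-0.05009 +0.29339 +1.00000]
B = K⁻¹H; ‖b₁‖=0.902546, ‖b₂‖=0.902546; λ = 2/(‖b₁‖+‖b₂‖) = 1.107977, sign → tz>0 ⇒ λ=+1.107977
r₁ = λ·B[:,0] = (+0.96281,-0.26441,-0.05550); r₂ = λ·B[:,1] = (+0.26782,+0.90698,+0.32507)
r₃ = r₁×r₂ = (-0.03562,-0.32784,+0.94406); SVD([r₁ r₂ r₃]) → R = UVᵀ:
  R  [+0.96281 +0.26782 -0.03562]
  R  [-0.26441 +0.90698 -0.32784]
  R  [-0.05550 +0.32507 +0.94406]
t = (+0.33911, -0.01934, +1.10798) m
tr R = 2.813849; θ = arccos((tr R − 1)/2) = 0.434871 rad = 24.916°
axis k = ((R−Rᵀ)₃₂, (R−Rᵀ)₁₃, (R−Rᵀ)₂₁) / (2 sinθ) = (+0.774888, +0.023593, -0.631659)
rvec = θ·k = (+0.336976, +0.010260, -0.274690)

rvec=(0.3370, 0.0103, -0.2747) tvec=(0.3391, -0.0193, 1.1080)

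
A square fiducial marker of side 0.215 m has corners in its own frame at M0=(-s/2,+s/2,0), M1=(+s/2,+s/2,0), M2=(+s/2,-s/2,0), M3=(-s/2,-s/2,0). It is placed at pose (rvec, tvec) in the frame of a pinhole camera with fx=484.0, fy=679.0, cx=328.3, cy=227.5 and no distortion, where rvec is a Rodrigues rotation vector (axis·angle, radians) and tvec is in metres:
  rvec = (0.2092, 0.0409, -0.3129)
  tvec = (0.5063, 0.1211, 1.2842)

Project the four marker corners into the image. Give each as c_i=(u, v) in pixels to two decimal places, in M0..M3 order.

Intrinsics K: fx=484.0, fy=679.0, cx=328.3, cy=227.5
Marker side s = 0.215 m; corners in marker frame (Z=0):
  M0 = (-0.1075, +0.1075, 0)
  M1 = (+0.1075, +0.1075, 0)
  M2 = (+0.1075, -0.1075, 0)
  M3 = (-0.1075, -0.1075, 0)
rvec = (0.2092, 0.0409, -0.3129), |rvec| = θ = 0.37861 rad = 21.693°
Rodrigues: sinθ=0.36963, 1−cosθ=0.07082; R = I + sinθ·[k]× + (1−cosθ)·[k]×²:
    [+0.95080 +0.30971 +0.00759]
    [-0.30125 +0.93001 -0.21056]
    [-0.07227 +0.19792 +0.97755]
t = (0.5063, 0.1211, 1.2842) m
M0: Pc = R·M0+t = (+0.43738, +0.25346, +1.31324); u = 484.0·(+0.43738)/1.31324 + 328.3 = 489.4984, v = 679.0·(+0.25346)/1.31324 + 227.5 = 358.5490
M1: Pc = R·M1+t = (+0.64180, +0.18869, +1.29771); u = 484.0·(+0.64180)/1.29771 + 328.3 = 567.6710, v = 679.0·(+0.18869)/1.29771 + 227.5 = 326.2290
M2: Pc = R·M2+t = (+0.57522, -0.01126, +1.25516); u = 484.0·(+0.57522)/1.25516 + 328.3 = 550.1096, v = 679.0·(-0.01126)/1.25516 + 227.5 = 221.4086
M3: Pc = R·M3+t = (+0.37080, +0.05351, +1.27069); u = 484.0·(+0.37080)/1.27069 + 328.3 = 469.5339, v = 679.0·(+0.05351)/1.27069 + 227.5 = 256.0926

c0=(489.50, 358.55) c1=(567.67, 326.23) c2=(550.11, 221.41) c3=(469.53, 256.09)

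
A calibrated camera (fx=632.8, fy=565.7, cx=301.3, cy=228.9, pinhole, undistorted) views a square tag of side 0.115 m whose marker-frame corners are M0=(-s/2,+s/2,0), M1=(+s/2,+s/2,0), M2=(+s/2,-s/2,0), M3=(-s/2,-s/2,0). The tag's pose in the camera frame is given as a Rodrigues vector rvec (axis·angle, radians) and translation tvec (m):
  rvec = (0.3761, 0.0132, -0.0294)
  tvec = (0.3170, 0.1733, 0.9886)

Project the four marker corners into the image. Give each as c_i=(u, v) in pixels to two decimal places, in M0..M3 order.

Intrinsics K: fx=632.8, fy=565.7, cx=301.3, cy=228.9
Marker side s = 0.115 m; corners in marker frame (Z=0):
  M0 = (-0.0575, +0.0575, 0)
  M1 = (+0.0575, +0.0575, 0)
  M2 = (+0.0575, -0.0575, 0)
  M3 = (-0.0575, -0.0575, 0)
rvec = (0.3761, 0.0132, -0.0294), |rvec| = θ = 0.37748 rad = 21.628°
Rodrigues: sinθ=0.36858, 1−cosθ=0.07040; R = I + sinθ·[k]× + (1−cosθ)·[k]×²:
    [+0.99949 +0.03116 +0.00743]
    [-0.02625 +0.92968 -0.36742]
    [-0.01835 +0.36704 +0.93002]
t = (0.3170, 0.1733, 0.9886) m
M0: Pc = R·M0+t = (+0.26132, +0.22827, +1.01076); u = 632.8·(+0.26132)/1.01076 + 301.3 = 464.9037, v = 565.7·(+0.22827)/1.01076 + 228.9 = 356.6556
M1: Pc = R·M1+t = (+0.37626, +0.22525, +1.00865); u = 632.8·(+0.37626)/1.00865 + 301.3 = 537.3569, v = 565.7·(+0.22525)/1.00865 + 228.9 = 355.2296
M2: Pc = R·M2+t = (+0.37268, +0.11833, +0.96644); u = 632.8·(+0.37268)/0.96644 + 301.3 = 545.3205, v = 565.7·(+0.11833)/0.96644 + 228.9 = 298.1659
M3: Pc = R·M3+t = (+0.25774, +0.12135, +0.96855); u = 632.8·(+0.25774)/0.96855 + 301.3 = 469.6924, v = 565.7·(+0.12135)/0.96855 + 228.9 = 299.7784

c0=(464.90, 356.66) c1=(537.36, 355.23) c2=(545.32, 298.17) c3=(469.69, 299.78)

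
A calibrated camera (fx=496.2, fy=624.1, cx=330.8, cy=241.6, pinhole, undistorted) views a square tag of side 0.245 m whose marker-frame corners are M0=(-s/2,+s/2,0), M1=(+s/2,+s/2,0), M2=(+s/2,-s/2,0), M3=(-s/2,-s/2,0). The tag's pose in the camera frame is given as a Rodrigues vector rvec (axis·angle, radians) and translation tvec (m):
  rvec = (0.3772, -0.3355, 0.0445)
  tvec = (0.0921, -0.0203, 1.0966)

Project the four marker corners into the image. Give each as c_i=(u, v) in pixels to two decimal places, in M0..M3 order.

Intrinsics K: fx=496.2, fy=624.1, cx=330.8, cy=241.6
Marker side s = 0.245 m; corners in marker frame (Z=0):
  M0 = (-0.1225, +0.1225, 0)
  M1 = (+0.1225, +0.1225, 0)
  M2 = (+0.1225, -0.1225, 0)
  M3 = (-0.1225, -0.1225, 0)
rvec = (0.3772, -0.3355, 0.0445), |rvec| = θ = 0.50677 rad = 29.036°
Rodrigues: sinθ=0.48536, 1−cosθ=0.12569; R = I + sinθ·[k]× + (1−cosθ)·[k]×²:
    [+0.94394 -0.10455 -0.31311]
    [-0.01931 +0.92940 -0.36857]
    [+0.32954 +0.35395 +0.87528]
t = (0.0921, -0.0203, 1.0966) m
M0: Pc = R·M0+t = (-0.03634, +0.09592, +1.09959); u = 496.2·(-0.03634)/1.09959 + 330.8 = 314.4009, v = 624.1·(+0.09592)/1.09959 + 241.6 = 296.0403
M1: Pc = R·M1+t = (+0.19493, +0.09119, +1.18033); u = 496.2·(+0.19493)/1.18033 + 330.8 = 412.7451, v = 624.1·(+0.09119)/1.18033 + 241.6 = 289.8146
M2: Pc = R·M2+t = (+0.22054, -0.13652, +1.09361); u = 496.2·(+0.22054)/1.09361 + 330.8 = 430.8654, v = 624.1·(-0.13652)/1.09361 + 241.6 = 163.6923
M3: Pc = R·M3+t = (-0.01073, -0.13179, +1.01287); u = 496.2·(-0.01073)/1.01287 + 330.8 = 325.5456, v = 624.1·(-0.13179)/1.01287 + 241.6 = 160.3978

c0=(314.40, 296.04) c1=(412.75, 289.81) c2=(430.87, 163.69) c3=(325.55, 160.40)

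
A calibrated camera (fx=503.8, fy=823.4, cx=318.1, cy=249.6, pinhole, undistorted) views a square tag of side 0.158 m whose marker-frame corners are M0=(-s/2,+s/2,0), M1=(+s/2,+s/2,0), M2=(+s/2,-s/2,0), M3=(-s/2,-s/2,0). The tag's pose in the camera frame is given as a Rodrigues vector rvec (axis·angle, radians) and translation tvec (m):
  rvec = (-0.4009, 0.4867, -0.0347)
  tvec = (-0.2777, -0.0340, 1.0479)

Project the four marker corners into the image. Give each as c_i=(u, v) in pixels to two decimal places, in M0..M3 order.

c0=(149.46, 287.78) c1=(209.01, 273.74) c2=(220.07, 157.34) c3=(163.05, 178.03)

Intrinsics K: fx=503.8, fy=823.4, cx=318.1, cy=249.6
Marker side s = 0.158 m; corners in marker frame (Z=0):
  M0 = (-0.0790, +0.0790, 0)
  M1 = (+0.0790, +0.0790, 0)
  M2 = (+0.0790, -0.0790, 0)
  M3 = (-0.0790, -0.0790, 0)
rvec = (-0.4009, 0.4867, -0.0347), |rvec| = θ = 0.63151 rad = 36.183°
Rodrigues: sinθ=0.59036, 1−cosθ=0.19286; R = I + sinθ·[k]× + (1−cosθ)·[k]×²:
    [+0.88486 -0.06192 +0.46172]
    [-0.12680 +0.92169 +0.36661]
    [-0.44826 -0.38295 +0.80772]
t = (-0.2777, -0.0340, 1.0479) m
M0: Pc = R·M0+t = (-0.35250, +0.04883, +1.05306); u = 503.8·(-0.35250)/1.05306 + 318.1 = 149.4605, v = 823.4·(+0.04883)/1.05306 + 249.6 = 287.7814
M1: Pc = R·M1+t = (-0.21269, +0.02880, +0.98223); u = 503.8·(-0.21269)/0.98223 + 318.1 = 209.0100, v = 823.4·(+0.02880)/0.98223 + 249.6 = 273.7400
M2: Pc = R·M2+t = (-0.20290, -0.11683, +1.04274); u = 503.8·(-0.20290)/1.04274 + 318.1 = 220.0669, v = 823.4·(-0.11683)/1.04274 + 249.6 = 157.3445
M3: Pc = R·M3+t = (-0.34271, -0.09680, +1.11357); u = 503.8·(-0.34271)/1.11357 + 318.1 = 163.0498, v = 823.4·(-0.09680)/1.11357 + 249.6 = 178.0260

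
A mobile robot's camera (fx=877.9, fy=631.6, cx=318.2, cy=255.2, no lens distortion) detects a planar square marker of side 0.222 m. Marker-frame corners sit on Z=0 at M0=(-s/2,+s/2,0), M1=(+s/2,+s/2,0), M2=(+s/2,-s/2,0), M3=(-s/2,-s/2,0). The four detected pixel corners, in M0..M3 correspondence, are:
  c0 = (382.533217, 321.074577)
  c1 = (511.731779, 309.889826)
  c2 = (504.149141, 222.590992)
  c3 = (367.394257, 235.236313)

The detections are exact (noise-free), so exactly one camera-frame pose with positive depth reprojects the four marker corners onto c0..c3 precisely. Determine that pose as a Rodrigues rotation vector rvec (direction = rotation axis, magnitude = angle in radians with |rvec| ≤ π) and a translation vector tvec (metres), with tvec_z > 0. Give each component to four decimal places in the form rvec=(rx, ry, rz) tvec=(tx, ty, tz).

rvec=(0.3936, 0.0336, -0.1363) tvec=(0.2054, 0.0424, 1.4647)

Intrinsics K: fx=877.9, fy=631.6, cx=318.2, cy=255.2
Marker side s = 0.222 m; corners in marker frame (Z=0):
  M0 = (-0.1110, +0.1110, 0)
  M1 = (+0.1110, +0.1110, 0)
  M2 = (+0.1110, -0.1110, 0)
  M3 = (-0.1110, -0.1110, 0)
Detected image corners:
  c0 = (382.533217, 321.074577) px
  c1 = (511.731779, 309.889826) px
  c2 = (504.149141, 222.590992) px
  c3 = (367.394257, 235.236313) px
Planar DLT: solve 8×8 A·h = b for H (H[2,2]=1):
  H  [+580.71587 +165.76725 +441.31828]
  H  [-64.54484 +460.54412 +273.47091]
  H  [-0.04030 +0.25941 +1.00000]
B = K⁻¹H; ‖b₁‖=0.682715, ‖b₂‖=0.682715; λ = 2/(‖b₁‖+‖b₂‖) = 1.464740, sign → tz>0 ⇒ λ=+1.464740
r₁ = λ·B[:,0] = (+0.99029,-0.12584,-0.05902); r₂ = λ·B[:,1] = (+0.13886,+0.91452,+0.37997)
r₃ = r₁×r₂ = (+0.00616,-0.38447,+0.92312); SVD([r₁ r₂ r₃]) → R = UVᵀ:
  R  [+0.99029 +0.13886 +0.00616]
  R  [-0.12584 +0.91452 -0.38447]
  R  [-0.05902 +0.37997 +0.92312]
t = (+0.20542, +0.04237, +1.46474) m
tr R = 2.827928; θ = arccos((tr R − 1)/2) = 0.417849 rad = 23.941°
axis k = ((R−Rᵀ)₃₂, (R−Rᵀ)₁₃, (R−Rᵀ)₂₁) / (2 sinθ) = (+0.941903, +0.080317, -0.326141)
rvec = θ·k = (+0.393573, +0.033560, -0.136277)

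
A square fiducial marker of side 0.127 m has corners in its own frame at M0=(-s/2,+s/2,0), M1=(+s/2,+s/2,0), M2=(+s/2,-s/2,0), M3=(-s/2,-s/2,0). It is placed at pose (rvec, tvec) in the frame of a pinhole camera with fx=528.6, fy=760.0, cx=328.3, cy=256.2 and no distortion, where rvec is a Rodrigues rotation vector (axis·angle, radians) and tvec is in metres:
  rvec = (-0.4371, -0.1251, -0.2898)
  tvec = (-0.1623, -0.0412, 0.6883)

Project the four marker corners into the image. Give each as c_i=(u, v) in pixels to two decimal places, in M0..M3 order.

c0=(163.19, 290.74) c1=(263.51, 253.89) c2=(240.01, 138.80) c3=(146.16, 169.23)

Intrinsics K: fx=528.6, fy=760.0, cx=328.3, cy=256.2
Marker side s = 0.127 m; corners in marker frame (Z=0):
  M0 = (-0.0635, +0.0635, 0)
  M1 = (+0.0635, +0.0635, 0)
  M2 = (+0.0635, -0.0635, 0)
  M3 = (-0.0635, -0.0635, 0)
rvec = (-0.4371, -0.1251, -0.2898), |rvec| = θ = 0.53916 rad = 30.891°
Rodrigues: sinθ=0.51341, 1−cosθ=0.14186; R = I + sinθ·[k]× + (1−cosθ)·[k]×²:
    [+0.95138 +0.30265 -0.05731]
    [-0.24928 +0.86578 +0.43392]
    [+0.18094 -0.39854 +0.89913]
t = (-0.1623, -0.0412, 0.6883) m
M0: Pc = R·M0+t = (-0.20349, +0.02961, +0.65150); u = 528.6·(-0.20349)/0.65150 + 328.3 = 163.1939, v = 760.0·(+0.02961)/0.65150 + 256.2 = 290.7365
M1: Pc = R·M1+t = (-0.08267, -0.00205, +0.67448); u = 528.6·(-0.08267)/0.67448 + 328.3 = 263.5110, v = 760.0·(-0.00205)/0.67448 + 256.2 = 253.8876
M2: Pc = R·M2+t = (-0.12111, -0.11201, +0.72510); u = 528.6·(-0.12111)/0.72510 + 328.3 = 240.0133, v = 760.0·(-0.11201)/0.72510 + 256.2 = 138.8024
M3: Pc = R·M3+t = (-0.24193, -0.08035, +0.70212); u = 528.6·(-0.24193)/0.70212 + 328.3 = 146.1587, v = 760.0·(-0.08035)/0.70212 + 256.2 = 169.2283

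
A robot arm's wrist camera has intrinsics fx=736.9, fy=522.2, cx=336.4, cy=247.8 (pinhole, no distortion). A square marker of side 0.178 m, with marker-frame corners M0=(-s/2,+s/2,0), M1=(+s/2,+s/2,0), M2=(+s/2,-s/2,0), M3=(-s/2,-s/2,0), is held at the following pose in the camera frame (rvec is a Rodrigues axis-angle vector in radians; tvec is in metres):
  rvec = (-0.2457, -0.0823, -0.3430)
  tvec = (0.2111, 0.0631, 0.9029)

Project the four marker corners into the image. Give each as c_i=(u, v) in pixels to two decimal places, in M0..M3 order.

c0=(469.93, 351.39) c1=(604.48, 315.34) c2=(544.90, 221.62) c3=(414.83, 253.87)

Intrinsics K: fx=736.9, fy=522.2, cx=336.4, cy=247.8
Marker side s = 0.178 m; corners in marker frame (Z=0):
  M0 = (-0.0890, +0.0890, 0)
  M1 = (+0.0890, +0.0890, 0)
  M2 = (+0.0890, -0.0890, 0)
  M3 = (-0.0890, -0.0890, 0)
rvec = (-0.2457, -0.0823, -0.3430), |rvec| = θ = 0.42987 rad = 24.630°
Rodrigues: sinθ=0.41676, 1−cosθ=0.09098; R = I + sinθ·[k]× + (1−cosθ)·[k]×²:
    [+0.93874 +0.34249 -0.03830]
    [-0.32258 +0.91235 +0.25210]
    [+0.12128 -0.22430 +0.96694]
t = (0.2111, 0.0631, 0.9029) m
M0: Pc = R·M0+t = (+0.15803, +0.17301, +0.87214); u = 736.9·(+0.15803)/0.87214 + 336.4 = 469.9274, v = 522.2·(+0.17301)/0.87214 + 247.8 = 351.3899
M1: Pc = R·M1+t = (+0.32513, +0.11559, +0.89373); u = 736.9·(+0.32513)/0.89373 + 336.4 = 604.4761, v = 522.2·(+0.11559)/0.89373 + 247.8 = 315.3384
M2: Pc = R·M2+t = (+0.26417, -0.04681, +0.93366); u = 736.9·(+0.26417)/0.93366 + 336.4 = 544.8965, v = 522.2·(-0.04681)/0.93366 + 247.8 = 221.6195
M3: Pc = R·M3+t = (+0.09707, +0.01061, +0.91207); u = 736.9·(+0.09707)/0.91207 + 336.4 = 414.8275, v = 522.2·(+0.01061)/0.91207 + 247.8 = 253.8747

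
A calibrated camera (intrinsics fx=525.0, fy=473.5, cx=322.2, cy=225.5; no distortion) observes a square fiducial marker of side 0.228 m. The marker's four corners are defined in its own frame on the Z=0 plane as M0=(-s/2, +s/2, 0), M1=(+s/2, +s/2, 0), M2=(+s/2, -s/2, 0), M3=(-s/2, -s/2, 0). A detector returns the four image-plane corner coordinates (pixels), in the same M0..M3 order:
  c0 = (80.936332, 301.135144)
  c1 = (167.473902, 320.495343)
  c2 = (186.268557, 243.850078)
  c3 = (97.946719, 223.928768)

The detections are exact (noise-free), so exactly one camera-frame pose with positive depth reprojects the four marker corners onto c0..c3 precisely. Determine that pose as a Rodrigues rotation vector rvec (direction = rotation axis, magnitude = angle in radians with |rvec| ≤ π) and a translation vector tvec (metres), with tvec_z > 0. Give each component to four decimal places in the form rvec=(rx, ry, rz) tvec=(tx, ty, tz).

rvec=(0.1229, 0.0035, 0.2466) tvec=(-0.4803, 0.1331, 1.3336)

Intrinsics K: fx=525.0, fy=473.5, cx=322.2, cy=225.5
Marker side s = 0.228 m; corners in marker frame (Z=0):
  M0 = (-0.1140, +0.1140, 0)
  M1 = (+0.1140, +0.1140, 0)
  M2 = (+0.1140, -0.1140, 0)
  M3 = (-0.1140, -0.1140, 0)
Detected image corners:
  c0 = (80.936332, 301.135144) px
  c1 = (167.473902, 320.495343) px
  c2 = (186.268557, 243.850078) px
  c3 = (97.946719, 223.928768) px
Planar DLT: solve 8×8 A·h = b for H (H[2,2]=1):
  H  [+384.57929 -66.36823 +133.10650]
  H  [+88.49610 +362.25501 +272.76233]
  H  [+0.00868 +0.09129 +1.00000]
B = K⁻¹H; ‖b₁‖=0.749867, ‖b₂‖=0.749867; λ = 2/(‖b₁‖+‖b₂‖) = 1.333570, sign → tz>0 ⇒ λ=+1.333570
r₁ = λ·B[:,0] = (+0.96978,+0.24373,+0.01158); r₂ = λ·B[:,1] = (-0.24330,+0.96228,+0.12174)
r₃ = r₁×r₂ = (+0.01853,-0.12088,+0.99249); SVD([r₁ r₂ r₃]) → R = UVᵀ:
  R  [+0.96978 -0.24330 +0.01853]
  R  [+0.24373 +0.96228 -0.12088]
  R  [+0.01158 +0.12174 +0.99249]
t = (-0.48032, +0.13311, +1.33357) m
tr R = 2.924552; θ = arccos((tr R − 1)/2) = 0.275549 rad = 15.788°
axis k = ((R−Rᵀ)₃₂, (R−Rᵀ)₁₃, (R−Rᵀ)₂₁) / (2 sinθ) = (+0.445858, +0.012762, +0.895013)
rvec = θ·k = (+0.122856, +0.003517, +0.246620)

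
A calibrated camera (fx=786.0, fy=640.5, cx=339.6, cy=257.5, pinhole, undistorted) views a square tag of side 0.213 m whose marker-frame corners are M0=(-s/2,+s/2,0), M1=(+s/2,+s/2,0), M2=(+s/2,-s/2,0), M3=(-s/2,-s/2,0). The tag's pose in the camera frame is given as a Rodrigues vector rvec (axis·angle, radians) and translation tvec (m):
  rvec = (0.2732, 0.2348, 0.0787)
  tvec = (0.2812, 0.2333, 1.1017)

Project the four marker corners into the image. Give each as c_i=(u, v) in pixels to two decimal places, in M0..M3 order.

Intrinsics K: fx=786.0, fy=640.5, cx=339.6, cy=257.5
Marker side s = 0.213 m; corners in marker frame (Z=0):
  M0 = (-0.1065, +0.1065, 0)
  M1 = (+0.1065, +0.1065, 0)
  M2 = (+0.1065, -0.1065, 0)
  M3 = (-0.1065, -0.1065, 0)
rvec = (0.2732, 0.2348, 0.0787), |rvec| = θ = 0.36873 rad = 21.127°
Rodrigues: sinθ=0.36043, 1−cosθ=0.06721; R = I + sinθ·[k]× + (1−cosθ)·[k]×²:
    [+0.96968 -0.04522 +0.24014]
    [+0.10864 +0.96004 -0.25792]
    [-0.21889 +0.27619 +0.93585]
t = (0.2812, 0.2333, 1.1017) m
M0: Pc = R·M0+t = (+0.17311, +0.32397, +1.15443); u = 786.0·(+0.17311)/1.15443 + 339.6 = 457.4655, v = 640.5·(+0.32397)/1.15443 + 257.5 = 437.2478
M1: Pc = R·M1+t = (+0.37966, +0.34711, +1.10780); u = 786.0·(+0.37966)/1.10780 + 339.6 = 608.9706, v = 640.5·(+0.34711)/1.10780 + 257.5 = 458.1918
M2: Pc = R·M2+t = (+0.38929, +0.14263, +1.04897); u = 786.0·(+0.38929)/1.04897 + 339.6 = 631.2938, v = 640.5·(+0.14263)/1.04897 + 257.5 = 344.5869
M3: Pc = R·M3+t = (+0.18274, +0.11949, +1.09560); u = 786.0·(+0.18274)/1.09560 + 339.6 = 470.7038, v = 640.5·(+0.11949)/1.09560 + 257.5 = 327.3527

c0=(457.47, 437.25) c1=(608.97, 458.19) c2=(631.29, 344.59) c3=(470.70, 327.35)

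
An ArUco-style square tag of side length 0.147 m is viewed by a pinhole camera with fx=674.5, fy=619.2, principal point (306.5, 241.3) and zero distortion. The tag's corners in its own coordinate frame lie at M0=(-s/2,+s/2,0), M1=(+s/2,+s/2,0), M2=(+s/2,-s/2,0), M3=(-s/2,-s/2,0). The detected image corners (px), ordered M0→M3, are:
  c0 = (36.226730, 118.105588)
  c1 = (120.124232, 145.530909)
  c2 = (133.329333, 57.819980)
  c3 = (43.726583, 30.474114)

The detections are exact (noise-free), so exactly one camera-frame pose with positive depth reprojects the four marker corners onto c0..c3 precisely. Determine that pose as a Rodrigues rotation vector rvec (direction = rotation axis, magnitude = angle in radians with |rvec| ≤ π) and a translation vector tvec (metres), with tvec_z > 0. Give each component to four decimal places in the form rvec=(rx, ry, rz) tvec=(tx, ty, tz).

rvec=(0.4246, 0.2179, 0.3106) tvec=(-0.3351, -0.2481, 1.0102)

Intrinsics K: fx=674.5, fy=619.2, cx=306.5, cy=241.3
Marker side s = 0.147 m; corners in marker frame (Z=0):
  M0 = (-0.0735, +0.0735, 0)
  M1 = (+0.0735, +0.0735, 0)
  M2 = (+0.0735, -0.0735, 0)
  M3 = (-0.0735, -0.0735, 0)
Detected image corners:
  c0 = (36.226730, 118.105588) px
  c1 = (120.124232, 145.530909) px
  c2 = (133.329333, 57.819980) px
  c3 = (43.726583, 30.474114) px
Planar DLT: solve 8×8 A·h = b for H (H[2,2]=1):
  H  [+577.79752 -34.33283 +82.73942]
  H  [+173.92845 +634.28558 +89.22844]
  H  [-0.14067 +0.43060 +1.00000]
B = K⁻¹H; ‖b₁‖=0.989904, ‖b₂‖=0.989904; λ = 2/(‖b₁‖+‖b₂‖) = 1.010199, sign → tz>0 ⇒ λ=+1.010199
r₁ = λ·B[:,0] = (+0.92994,+0.33914,-0.14211); r₂ = λ·B[:,1] = (-0.24909,+0.86529,+0.43500)
r₃ = r₁×r₂ = (+0.27049,-0.36912,+0.88915); SVD([r₁ r₂ r₃]) → R = UVᵀ:
  R  [+0.92994 -0.24909 +0.27049]
  R  [+0.33914 +0.86529 -0.36912]
  R  [-0.14211 +0.43500 +0.88915]
t = (-0.33513, -0.24810, +1.01020) m
tr R = 2.684385; θ = arccos((tr R − 1)/2) = 0.569459 rad = 32.628°
axis k = ((R−Rᵀ)₃₂, (R−Rᵀ)₁₃, (R−Rᵀ)₂₁) / (2 sinθ) = (+0.745692, +0.382613, +0.545482)
rvec = θ·k = (+0.424641, +0.217883, +0.310630)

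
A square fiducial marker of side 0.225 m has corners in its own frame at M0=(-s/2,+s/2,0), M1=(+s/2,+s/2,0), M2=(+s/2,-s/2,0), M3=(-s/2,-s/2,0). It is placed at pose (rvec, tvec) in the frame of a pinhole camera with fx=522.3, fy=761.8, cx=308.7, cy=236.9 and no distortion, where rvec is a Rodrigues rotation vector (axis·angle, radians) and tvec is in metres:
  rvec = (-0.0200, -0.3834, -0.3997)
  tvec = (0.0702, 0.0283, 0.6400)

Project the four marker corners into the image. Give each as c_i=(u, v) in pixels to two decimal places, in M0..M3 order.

Intrinsics K: fx=522.3, fy=761.8, cx=308.7, cy=236.9
Marker side s = 0.225 m; corners in marker frame (Z=0):
  M0 = (-0.1125, +0.1125, 0)
  M1 = (+0.1125, +0.1125, 0)
  M2 = (+0.1125, -0.1125, 0)
  M3 = (-0.1125, -0.1125, 0)
rvec = (-0.0200, -0.3834, -0.3997), |rvec| = θ = 0.55422 rad = 31.754°
Rodrigues: sinθ=0.52628, 1−cosθ=0.14969; R = I + sinθ·[k]× + (1−cosθ)·[k]×²:
    [+0.85051 +0.38329 -0.36018]
    [-0.37581 +0.92195 +0.09367]
    [+0.36797 +0.05569 +0.92817]
t = (0.0702, 0.0283, 0.6400) m
M0: Pc = R·M0+t = (+0.01764, +0.17430, +0.60487); u = 522.3·(+0.01764)/0.60487 + 308.7 = 323.9300, v = 761.8·(+0.17430)/0.60487 + 236.9 = 456.4194
M1: Pc = R·M1+t = (+0.20900, +0.08974, +0.68766); u = 522.3·(+0.20900)/0.68766 + 308.7 = 467.4434, v = 761.8·(+0.08974)/0.68766 + 236.9 = 336.3154
M2: Pc = R·M2+t = (+0.12276, -0.11770, +0.67513); u = 522.3·(+0.12276)/0.67513 + 308.7 = 403.6723, v = 761.8·(-0.11770)/0.67513 + 236.9 = 104.0925
M3: Pc = R·M3+t = (-0.06860, -0.03314, +0.59234); u = 522.3·(-0.06860)/0.59234 + 308.7 = 248.2096, v = 761.8·(-0.03314)/0.59234 + 236.9 = 194.2787

c0=(323.93, 456.42) c1=(467.44, 336.32) c2=(403.67, 104.09) c3=(248.21, 194.28)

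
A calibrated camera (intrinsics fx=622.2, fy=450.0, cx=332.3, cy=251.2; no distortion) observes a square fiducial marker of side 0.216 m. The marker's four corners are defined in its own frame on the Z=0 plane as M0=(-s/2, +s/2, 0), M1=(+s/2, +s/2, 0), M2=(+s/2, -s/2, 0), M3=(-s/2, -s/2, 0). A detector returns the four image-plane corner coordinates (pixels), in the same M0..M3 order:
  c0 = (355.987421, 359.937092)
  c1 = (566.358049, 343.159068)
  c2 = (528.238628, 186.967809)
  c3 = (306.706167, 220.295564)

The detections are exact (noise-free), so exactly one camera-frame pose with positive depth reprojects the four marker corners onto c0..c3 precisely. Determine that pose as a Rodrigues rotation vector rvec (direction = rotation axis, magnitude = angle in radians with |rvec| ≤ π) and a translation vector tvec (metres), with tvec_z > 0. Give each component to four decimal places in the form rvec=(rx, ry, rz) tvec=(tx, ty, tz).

Intrinsics K: fx=622.2, fy=450.0, cx=332.3, cy=251.2
Marker side s = 0.216 m; corners in marker frame (Z=0):
  M0 = (-0.1080, +0.1080, 0)
  M1 = (+0.1080, +0.1080, 0)
  M2 = (+0.1080, -0.1080, 0)
  M3 = (-0.1080, -0.1080, 0)
Detected image corners:
  c0 = (355.987421, 359.937092) px
  c1 = (566.358049, 343.159068) px
  c2 = (528.238628, 186.967809) px
  c3 = (306.706167, 220.295564) px
Planar DLT: solve 8×8 A·h = b for H (H[2,2]=1):
  H  [+796.03930 +349.77085 +434.72436]
  H  [-242.75506 +775.24460 +280.87192]
  H  [-0.46164 +0.33271 +1.00000]
B = K⁻¹H; ‖b₁‖=1.618950, ‖b₂‖=1.618950; λ = 2/(‖b₁‖+‖b₂‖) = 0.617684, sign → tz>0 ⇒ λ=+0.617684
r₁ = λ·B[:,0] = (+0.94255,-0.17404,-0.28515); r₂ = λ·B[:,1] = (+0.23748,+0.94941,+0.20551)
r₃ = r₁×r₂ = (+0.23495,-0.26142,+0.93619); SVD([r₁ r₂ r₃]) → R = UVᵀ:
  R  [+0.94255 +0.23748 +0.23495]
  R  [-0.17404 +0.94941 -0.26142]
  R  [-0.28515 +0.20551 +0.93619]
t = (+0.10168, +0.04073, +0.61768) m
tr R = 2.828150; θ = arccos((tr R − 1)/2) = 0.417575 rad = 23.925°
axis k = ((R−Rᵀ)₃₂, (R−Rᵀ)₁₃, (R−Rᵀ)₂₁) / (2 sinθ) = (+0.575677, +0.641235, -0.507359)
rvec = θ·k = (+0.240389, +0.267764, -0.211861)

rvec=(0.2404, 0.2678, -0.2119) tvec=(0.1017, 0.0407, 0.6177)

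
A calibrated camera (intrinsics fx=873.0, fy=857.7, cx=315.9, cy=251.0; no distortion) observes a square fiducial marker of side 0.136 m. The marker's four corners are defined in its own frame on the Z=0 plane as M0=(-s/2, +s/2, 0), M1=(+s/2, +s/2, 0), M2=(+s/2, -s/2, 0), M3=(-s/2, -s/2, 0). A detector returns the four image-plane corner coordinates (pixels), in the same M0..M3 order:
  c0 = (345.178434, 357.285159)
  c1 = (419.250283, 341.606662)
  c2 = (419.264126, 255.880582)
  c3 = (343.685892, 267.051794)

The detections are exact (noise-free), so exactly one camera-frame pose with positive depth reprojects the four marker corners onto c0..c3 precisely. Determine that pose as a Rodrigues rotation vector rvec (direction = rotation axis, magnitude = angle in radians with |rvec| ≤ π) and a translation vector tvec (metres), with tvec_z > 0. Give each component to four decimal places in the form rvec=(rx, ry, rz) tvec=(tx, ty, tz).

Intrinsics K: fx=873.0, fy=857.7, cx=315.9, cy=251.0
Marker side s = 0.136 m; corners in marker frame (Z=0):
  M0 = (-0.0680, +0.0680, 0)
  M1 = (+0.0680, +0.0680, 0)
  M2 = (+0.0680, -0.0680, 0)
  M3 = (-0.0680, -0.0680, 0)
Detected image corners:
  c0 = (345.178434, 357.285159) px
  c1 = (419.250283, 341.606662) px
  c2 = (419.264126, 255.880582) px
  c3 = (343.685892, 267.051794) px
Planar DLT: solve 8×8 A·h = b for H (H[2,2]=1):
  H  [+702.36562 +60.30652 +382.86258]
  H  [+22.90622 +690.47385 +305.70509]
  H  [+0.39869 +0.14409 +1.00000]
B = K⁻¹H; ‖b₁‖=0.776536, ‖b₂‖=0.776536; λ = 2/(‖b₁‖+‖b₂‖) = 1.287770, sign → tz>0 ⇒ λ=+1.287770
r₁ = λ·B[:,0] = (+0.85028,-0.11586,+0.51341); r₂ = λ·B[:,1] = (+0.02181,+0.98239,+0.18556)
r₃ = r₁×r₂ = (-0.52587,-0.14658,+0.83784); SVD([r₁ r₂ r₃]) → R = UVᵀ:
  R  [+0.85028 +0.02181 -0.52587]
  R  [-0.11586 +0.98239 -0.14658]
  R  [+0.51341 +0.18556 +0.83784]
t = (+0.09878, +0.08214, +1.28777) m
tr R = 2.670515; θ = arccos((tr R − 1)/2) = 0.582196 rad = 33.357°
axis k = ((R−Rᵀ)₃₂, (R−Rᵀ)₁₃, (R−Rᵀ)₂₁) / (2 sinθ) = (+0.302015, -0.945048, -0.125186)
rvec = θ·k = (+0.175832, -0.550203, -0.072883)

rvec=(0.1758, -0.5502, -0.0729) tvec=(0.0988, 0.0821, 1.2878)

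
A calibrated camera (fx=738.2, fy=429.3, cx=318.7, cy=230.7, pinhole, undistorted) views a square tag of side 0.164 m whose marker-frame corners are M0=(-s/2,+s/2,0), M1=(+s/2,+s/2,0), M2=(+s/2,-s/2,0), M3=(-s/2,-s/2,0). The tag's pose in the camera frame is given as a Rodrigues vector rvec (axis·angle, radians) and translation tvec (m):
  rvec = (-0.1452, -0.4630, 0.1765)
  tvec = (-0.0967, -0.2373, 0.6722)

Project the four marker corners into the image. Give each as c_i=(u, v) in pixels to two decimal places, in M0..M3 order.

c0=(105.17, 110.71) c1=(280.67, 143.42) c2=(305.00, 51.95) c3=(140.02, 10.81)

Intrinsics K: fx=738.2, fy=429.3, cx=318.7, cy=230.7
Marker side s = 0.164 m; corners in marker frame (Z=0):
  M0 = (-0.0820, +0.0820, 0)
  M1 = (+0.0820, +0.0820, 0)
  M2 = (+0.0820, -0.0820, 0)
  M3 = (-0.0820, -0.0820, 0)
rvec = (-0.1452, -0.4630, 0.1765), |rvec| = θ = 0.51634 rad = 29.584°
Rodrigues: sinθ=0.49370, 1−cosθ=0.13037; R = I + sinθ·[k]× + (1−cosθ)·[k]×²:
    [+0.87994 -0.13589 -0.45523]
    [+0.20163 +0.97446 +0.09887]
    [+0.43017 -0.17879 +0.88487]
t = (-0.0967, -0.2373, 0.6722) m
M0: Pc = R·M0+t = (-0.18000, -0.17393, +0.62227); u = 738.2·(-0.18000)/0.62227 + 318.7 = 105.1663, v = 429.3·(-0.17393)/0.62227 + 230.7 = 110.7069
M1: Pc = R·M1+t = (-0.03569, -0.14086, +0.69281); u = 738.2·(-0.03569)/0.69281 + 318.7 = 280.6746, v = 429.3·(-0.14086)/0.69281 + 230.7 = 143.4161
M2: Pc = R·M2+t = (-0.01340, -0.30067, +0.72213); u = 738.2·(-0.01340)/0.72213 + 318.7 = 304.9999, v = 429.3·(-0.30067)/0.72213 + 230.7 = 51.9546
M3: Pc = R·M3+t = (-0.15771, -0.33374, +0.65159); u = 738.2·(-0.15771)/0.65159 + 318.7 = 140.0235, v = 429.3·(-0.33374)/0.65159 + 230.7 = 10.8148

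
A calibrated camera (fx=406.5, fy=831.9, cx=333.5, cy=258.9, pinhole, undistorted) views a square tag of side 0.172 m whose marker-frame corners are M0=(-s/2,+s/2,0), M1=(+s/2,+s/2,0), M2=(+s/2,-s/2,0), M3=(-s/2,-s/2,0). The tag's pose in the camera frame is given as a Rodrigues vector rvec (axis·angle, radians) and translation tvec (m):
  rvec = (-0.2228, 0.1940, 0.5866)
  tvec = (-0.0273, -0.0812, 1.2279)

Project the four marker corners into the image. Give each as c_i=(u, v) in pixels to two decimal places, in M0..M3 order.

c0=(285.42, 220.77) c1=(331.52, 282.29) c2=(364.01, 186.78) c3=(317.79, 129.71)

Intrinsics K: fx=406.5, fy=831.9, cx=333.5, cy=258.9
Marker side s = 0.172 m; corners in marker frame (Z=0):
  M0 = (-0.0860, +0.0860, 0)
  M1 = (+0.0860, +0.0860, 0)
  M2 = (+0.0860, -0.0860, 0)
  M3 = (-0.0860, -0.0860, 0)
rvec = (-0.2228, 0.1940, 0.5866), |rvec| = θ = 0.65679 rad = 37.631°
Rodrigues: sinθ=0.61058, 1−cosθ=0.20804; R = I + sinθ·[k]× + (1−cosθ)·[k]×²:
    [+0.81590 -0.56617 +0.11732]
    [+0.52448 +0.81011 +0.26201]
    [-0.24338 -0.15224 +0.95791]
t = (-0.0273, -0.0812, 1.2279) m
M0: Pc = R·M0+t = (-0.14616, -0.05664, +1.23574); u = 406.5·(-0.14616)/1.23574 + 333.5 = 285.4209, v = 831.9·(-0.05664)/1.23574 + 258.9 = 220.7725
M1: Pc = R·M1+t = (-0.00582, +0.03357, +1.19388); u = 406.5·(-0.00582)/1.19388 + 333.5 = 331.5171, v = 831.9·(+0.03357)/1.19388 + 258.9 = 282.2949
M2: Pc = R·M2+t = (+0.09156, -0.10576, +1.22006); u = 406.5·(+0.09156)/1.22006 + 333.5 = 364.0052, v = 831.9·(-0.10576)/1.22006 + 258.9 = 186.7849
M3: Pc = R·M3+t = (-0.04878, -0.19597, +1.26192); u = 406.5·(-0.04878)/1.26192 + 333.5 = 317.7878, v = 831.9·(-0.19597)/1.26192 + 258.9 = 129.7074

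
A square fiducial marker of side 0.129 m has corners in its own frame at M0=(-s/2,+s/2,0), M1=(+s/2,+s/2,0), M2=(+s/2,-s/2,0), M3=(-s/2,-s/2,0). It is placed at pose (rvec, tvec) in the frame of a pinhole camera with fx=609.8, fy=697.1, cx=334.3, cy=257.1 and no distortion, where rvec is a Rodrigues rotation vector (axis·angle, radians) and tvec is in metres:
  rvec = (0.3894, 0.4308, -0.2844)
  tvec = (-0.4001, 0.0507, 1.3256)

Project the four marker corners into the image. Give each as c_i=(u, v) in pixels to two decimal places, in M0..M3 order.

c0=(141.77, 317.87) c1=(185.27, 308.01) c2=(159.38, 247.04) c3=(115.74, 259.87)

Intrinsics K: fx=609.8, fy=697.1, cx=334.3, cy=257.1
Marker side s = 0.129 m; corners in marker frame (Z=0):
  M0 = (-0.0645, +0.0645, 0)
  M1 = (+0.0645, +0.0645, 0)
  M2 = (+0.0645, -0.0645, 0)
  M3 = (-0.0645, -0.0645, 0)
rvec = (0.3894, 0.4308, -0.2844), |rvec| = θ = 0.64661 rad = 37.048°
Rodrigues: sinθ=0.60248, 1−cosθ=0.20187; R = I + sinθ·[k]× + (1−cosθ)·[k]×²:
    [+0.87134 +0.34599 +0.34793]
    [-0.18400 +0.88774 -0.42198]
    [-0.45487 +0.30367 +0.83718]
t = (-0.4001, 0.0507, 1.3256) m
M0: Pc = R·M0+t = (-0.43399, +0.11983, +1.37453); u = 609.8·(-0.43399)/1.37453 + 334.3 = 141.7651, v = 697.1·(+0.11983)/1.37453 + 257.1 = 317.8710
M1: Pc = R·M1+t = (-0.32158, +0.09609, +1.31585); u = 609.8·(-0.32158)/1.31585 + 334.3 = 185.2699, v = 697.1·(+0.09609)/1.31585 + 257.1 = 308.0065
M2: Pc = R·M2+t = (-0.36621, -0.01843, +1.27667); u = 609.8·(-0.36621)/1.27667 + 334.3 = 159.3786, v = 697.1·(-0.01843)/1.27667 + 257.1 = 247.0384
M3: Pc = R·M3+t = (-0.47862, +0.00531, +1.33535); u = 609.8·(-0.47862)/1.33535 + 334.3 = 115.7352, v = 697.1·(+0.00531)/1.33535 + 257.1 = 259.8714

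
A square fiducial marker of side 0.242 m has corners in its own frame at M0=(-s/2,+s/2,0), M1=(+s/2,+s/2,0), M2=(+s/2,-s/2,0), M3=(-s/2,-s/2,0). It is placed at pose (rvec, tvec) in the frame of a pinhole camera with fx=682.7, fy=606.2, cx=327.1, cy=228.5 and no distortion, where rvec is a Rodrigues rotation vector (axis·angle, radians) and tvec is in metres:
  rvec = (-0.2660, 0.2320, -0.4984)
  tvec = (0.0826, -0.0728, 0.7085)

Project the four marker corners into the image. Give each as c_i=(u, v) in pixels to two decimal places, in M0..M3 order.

c0=(359.09, 307.32) c1=(576.88, 199.94) c2=(451.89, 32.25) c3=(261.26, 137.39)

Intrinsics K: fx=682.7, fy=606.2, cx=327.1, cy=228.5
Marker side s = 0.242 m; corners in marker frame (Z=0):
  M0 = (-0.1210, +0.1210, 0)
  M1 = (+0.1210, +0.1210, 0)
  M2 = (+0.1210, -0.1210, 0)
  M3 = (-0.1210, -0.1210, 0)
rvec = (-0.2660, 0.2320, -0.4984), |rvec| = θ = 0.61072 rad = 34.992°
Rodrigues: sinθ=0.57346, 1−cosθ=0.18077; R = I + sinθ·[k]× + (1−cosθ)·[k]×²:
    [+0.85353 +0.43808 +0.28210]
    [-0.49790 +0.84532 +0.19373]
    [-0.15359 -0.30581 +0.93962]
t = (0.0826, -0.0728, 0.7085) m
M0: Pc = R·M0+t = (+0.03233, +0.08973, +0.69008); u = 682.7·(+0.03233)/0.69008 + 327.1 = 359.0854, v = 606.2·(+0.08973)/0.69008 + 228.5 = 307.3225
M1: Pc = R·M1+t = (+0.23888, -0.03076, +0.65291); u = 682.7·(+0.23888)/0.65291 + 327.1 = 576.8830, v = 606.2·(-0.03076)/0.65291 + 228.5 = 199.9387
M2: Pc = R·M2+t = (+0.13287, -0.23533, +0.72692); u = 682.7·(+0.13287)/0.72692 + 327.1 = 451.8864, v = 606.2·(-0.23533)/0.72692 + 228.5 = 32.2514
M3: Pc = R·M3+t = (-0.07368, -0.11484, +0.76409); u = 682.7·(-0.07368)/0.76409 + 327.1 = 261.2641, v = 606.2·(-0.11484)/0.76409 + 228.5 = 137.3917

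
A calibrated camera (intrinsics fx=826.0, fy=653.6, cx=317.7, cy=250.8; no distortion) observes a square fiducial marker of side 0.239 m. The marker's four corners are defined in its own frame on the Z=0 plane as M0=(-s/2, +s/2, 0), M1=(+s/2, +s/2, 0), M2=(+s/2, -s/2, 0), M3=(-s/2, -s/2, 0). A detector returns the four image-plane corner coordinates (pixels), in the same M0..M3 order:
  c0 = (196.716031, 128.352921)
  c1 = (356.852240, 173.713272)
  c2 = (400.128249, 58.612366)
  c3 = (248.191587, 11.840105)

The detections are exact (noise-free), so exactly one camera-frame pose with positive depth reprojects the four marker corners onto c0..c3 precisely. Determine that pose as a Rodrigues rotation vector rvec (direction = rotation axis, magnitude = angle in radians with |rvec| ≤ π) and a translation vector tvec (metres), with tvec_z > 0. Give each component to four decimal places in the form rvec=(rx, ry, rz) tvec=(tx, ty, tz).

Intrinsics K: fx=826.0, fy=653.6, cx=317.7, cy=250.8
Marker side s = 0.239 m; corners in marker frame (Z=0):
  M0 = (-0.1195, +0.1195, 0)
  M1 = (+0.1195, +0.1195, 0)
  M2 = (+0.1195, -0.1195, 0)
  M3 = (-0.1195, -0.1195, 0)
Detected image corners:
  c0 = (196.716031, 128.352921) px
  c1 = (356.852240, 173.713272) px
  c2 = (400.128249, 58.612366) px
  c3 = (248.191587, 11.840105) px
Planar DLT: solve 8×8 A·h = b for H (H[2,2]=1):
  H  [+689.62204 -252.76503 +302.14012]
  H  [+204.31672 +467.52105 +92.20792]
  H  [+0.12355 -0.18236 +1.00000]
B = K⁻¹H; ‖b₁‖=0.839969, ‖b₂‖=0.839969; λ = 2/(‖b₁‖+‖b₂‖) = 1.190520, sign → tz>0 ⇒ λ=+1.190520
r₁ = λ·B[:,0] = (+0.93738,+0.31572,+0.14709); r₂ = λ·B[:,1] = (-0.28081,+0.93489,-0.21710)
r₃ = r₁×r₂ = (-0.20606,+0.16220,+0.96500); SVD([r₁ r₂ r₃]) → R = UVᵀ:
  R  [+0.93738 -0.28081 -0.20606]
  R  [+0.31572 +0.93489 +0.16220]
  R  [+0.14709 -0.21710 +0.96500]
t = (-0.02243, -0.28887, +1.19052) m
tr R = 2.837273; θ = arccos((tr R − 1)/2) = 0.406180 rad = 23.272°
axis k = ((R−Rᵀ)₃₂, (R−Rᵀ)₁₃, (R−Rᵀ)₂₁) / (2 sinθ) = (-0.480003, -0.446903, +0.754901)
rvec = θ·k = (-0.194968, -0.181523, +0.306626)

rvec=(-0.1950, -0.1815, 0.3066) tvec=(-0.0224, -0.2889, 1.1905)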